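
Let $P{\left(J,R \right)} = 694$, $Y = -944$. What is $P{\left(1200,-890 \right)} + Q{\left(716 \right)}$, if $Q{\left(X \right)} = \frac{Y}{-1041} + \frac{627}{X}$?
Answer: $\frac{518605675}{745356} \approx 695.78$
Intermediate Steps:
$Q{\left(X \right)} = \frac{944}{1041} + \frac{627}{X}$ ($Q{\left(X \right)} = - \frac{944}{-1041} + \frac{627}{X} = \left(-944\right) \left(- \frac{1}{1041}\right) + \frac{627}{X} = \frac{944}{1041} + \frac{627}{X}$)
$P{\left(1200,-890 \right)} + Q{\left(716 \right)} = 694 + \left(\frac{944}{1041} + \frac{627}{716}\right) = 694 + \frac{1328611}{745356} = \frac{518605675}{745356}$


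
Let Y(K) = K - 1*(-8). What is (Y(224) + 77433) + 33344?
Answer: 111009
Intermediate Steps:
Y(K) = 8 + K (Y(K) = K + 8 = 8 + K)
(Y(224) + 77433) + 33344 = ((8 + 224) + 77433) + 33344 = (232 + 77433) + 33344 = 77665 + 33344 = 111009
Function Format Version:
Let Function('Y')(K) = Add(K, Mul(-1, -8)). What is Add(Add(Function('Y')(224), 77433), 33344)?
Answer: 111009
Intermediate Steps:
Function('Y')(K) = Add(8, K) (Function('Y')(K) = Add(K, 8) = Add(8, K))
Add(Add(Function('Y')(224), 77433), 33344) = Add(Add(Add(8, 224), 77433), 33344) = Add(Add(232, 77433), 33344) = Add(77665, 33344) = 111009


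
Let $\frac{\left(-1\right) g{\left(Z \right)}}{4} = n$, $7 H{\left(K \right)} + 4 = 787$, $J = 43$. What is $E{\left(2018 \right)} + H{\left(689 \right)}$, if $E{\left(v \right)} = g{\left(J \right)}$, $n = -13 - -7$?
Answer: $\frac{951}{7} \approx 135.86$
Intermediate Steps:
$H{\left(K \right)} = \frac{783}{7}$ ($H{\left(K \right)} = - \frac{4}{7} + \frac{1}{7} \cdot 787 = - \frac{4}{7} + \frac{787}{7} = \frac{783}{7}$)
$n = -6$ ($n = -13 + 7 = -6$)
$g{\left(Z \right)} = 24$ ($g{\left(Z \right)} = \left(-4\right) \left(-6\right) = 24$)
$E{\left(v \right)} = 24$
$E{\left(2018 \right)} + H{\left(689 \right)} = 24 + \frac{783}{7} = \frac{951}{7}$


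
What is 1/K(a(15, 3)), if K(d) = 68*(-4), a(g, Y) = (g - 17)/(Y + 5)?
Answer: -1/272 ≈ -0.0036765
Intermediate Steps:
a(g, Y) = (-17 + g)/(5 + Y)
K(d) = -272
1/K(a(15, 3)) = 1/(-272) = -1/272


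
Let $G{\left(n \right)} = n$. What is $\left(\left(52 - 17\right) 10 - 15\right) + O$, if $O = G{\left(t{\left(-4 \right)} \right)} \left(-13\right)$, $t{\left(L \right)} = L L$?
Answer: $127$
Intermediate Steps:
$t{\left(L \right)} = L^{2}$
$O = -208$ ($O = \left(-4\right)^{2} \left(-13\right) = 16 \left(-13\right) = -208$)
$\left(\left(52 - 17\right) 10 - 15\right) + O = \left(\left(52 - 17\right) 10 - 15\right) - 208 = \left(35 \cdot 10 - 15\right) - 208 = \left(350 - 15\right) - 208 = 335 - 208 = 127$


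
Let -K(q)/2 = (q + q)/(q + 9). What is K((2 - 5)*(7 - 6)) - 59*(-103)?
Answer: 6079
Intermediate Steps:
K(q) = -4*q/(9 + q) (K(q) = -2*(q + q)/(q + 9) = -2*2*q/(9 + q) = -4*q/(9 + q))
K((2 - 5)*(7 - 6)) - 59*(-103) = -4*(2 - 5)*(7 - 6)/(9 + (2 - 5)*(7 - 6)) - 59*(-103) = -4*(-3*1)/(9 - 3*1) + 6077 = -4*(-3)/(9 - 3) + 6077 = -4*(-3)/6 + 6077 = -4*(-3)*⅙ + 6077 = 2 + 6077 = 6079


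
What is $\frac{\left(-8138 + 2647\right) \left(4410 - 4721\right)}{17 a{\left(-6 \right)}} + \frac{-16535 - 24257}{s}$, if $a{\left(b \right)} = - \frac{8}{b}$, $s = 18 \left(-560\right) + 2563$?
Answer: $\frac{2265478771}{30068} \approx 75345.0$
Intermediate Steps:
$s = -7517$ ($s = -10080 + 2563 = -7517$)
$\frac{\left(-8138 + 2647\right) \left(4410 - 4721\right)}{17 a{\left(-6 \right)}} + \frac{-16535 - 24257}{s} = \frac{\left(-8138 + 2647\right) \left(4410 - 4721\right)}{17 \left(- \frac{8}{-6}\right)} + \frac{-16535 - 24257}{-7517} = \frac{\left(-5491\right) \left(-311\right)}{17 \left(\left(-8\right) \left(- \frac{1}{6}\right)\right)} - - \frac{40792}{7517} = \frac{1707701}{17 \cdot \frac{4}{3}} + \frac{40792}{7517} = \frac{1707701}{\frac{68}{3}} + \frac{40792}{7517} = 1707701 \cdot \frac{3}{68} + \frac{40792}{7517} = \frac{301359}{4} + \frac{40792}{7517} = \frac{2265478771}{30068}$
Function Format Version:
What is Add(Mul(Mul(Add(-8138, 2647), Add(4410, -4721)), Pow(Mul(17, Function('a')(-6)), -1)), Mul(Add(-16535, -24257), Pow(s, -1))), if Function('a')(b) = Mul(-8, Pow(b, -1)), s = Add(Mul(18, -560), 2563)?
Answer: Rational(2265478771, 30068) ≈ 75345.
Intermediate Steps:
s = -7517 (s = Add(-10080, 2563) = -7517)
Add(Mul(Mul(Add(-8138, 2647), Add(4410, -4721)), Pow(Mul(17, Function('a')(-6)), -1)), Mul(Add(-16535, -24257), Pow(s, -1))) = Add(Mul(Mul(Add(-8138, 2647), Add(4410, -4721)), Pow(Mul(17, Mul(-8, Pow(-6, -1))), -1)), Mul(Add(-16535, -24257), Pow(-7517, -1))) = Add(Mul(Mul(-5491, -311), Pow(Mul(17, Mul(-8, Rational(-1, 6))), -1)), Mul(-40792, Rational(-1, 7517))) = Add(Mul(1707701, Pow(Mul(17, Rational(4, 3)), -1)), Rational(40792, 7517)) = Add(Mul(1707701, Pow(Rational(68, 3), -1)), Rational(40792, 7517)) = Add(Mul(1707701, Rational(3, 68)), Rational(40792, 7517)) = Add(Rational(301359, 4), Rational(40792, 7517)) = Rational(2265478771, 30068)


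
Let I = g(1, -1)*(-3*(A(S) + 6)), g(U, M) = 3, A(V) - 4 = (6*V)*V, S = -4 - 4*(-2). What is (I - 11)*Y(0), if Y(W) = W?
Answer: 0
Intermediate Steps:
S = 4 (S = -4 + 8 = 4)
A(V) = 4 + 6*V² (A(V) = 4 + (6*V)*V = 4 + 6*V²)
I = -954 (I = 3*(-3*((4 + 6*4²) + 6)) = 3*(-3*((4 + 6*16) + 6)) = 3*(-3*((4 + 96) + 6)) = 3*(-3*(100 + 6)) = 3*(-3*106) = 3*(-318) = -954)
(I - 11)*Y(0) = (-954 - 11)*0 = -965*0 = 0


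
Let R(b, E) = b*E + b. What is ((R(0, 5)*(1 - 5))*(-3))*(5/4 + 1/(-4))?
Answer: 0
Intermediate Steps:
R(b, E) = b + E*b (R(b, E) = E*b + b = b + E*b)
((R(0, 5)*(1 - 5))*(-3))*(5/4 + 1/(-4)) = (((0*(1 + 5))*(1 - 5))*(-3))*(5/4 + 1/(-4)) = (((0*6)*(-4))*(-3))*(5*(1/4) + 1*(-1/4)) = ((0*(-4))*(-3))*(5/4 - 1/4) = (0*(-3))*1 = 0*1 = 0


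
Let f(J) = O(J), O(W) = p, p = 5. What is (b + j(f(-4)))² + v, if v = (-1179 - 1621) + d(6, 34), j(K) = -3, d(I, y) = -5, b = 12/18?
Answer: -25196/9 ≈ -2799.6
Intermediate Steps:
b = ⅔ (b = 12*(1/18) = ⅔ ≈ 0.66667)
O(W) = 5
f(J) = 5
v = -2805 (v = (-1179 - 1621) - 5 = -2800 - 5 = -2805)
(b + j(f(-4)))² + v = (⅔ - 3)² - 2805 = (-7/3)² - 2805 = 49/9 - 2805 = -25196/9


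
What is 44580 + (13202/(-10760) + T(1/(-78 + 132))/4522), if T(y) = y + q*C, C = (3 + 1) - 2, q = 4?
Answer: 7320567254969/164216430 ≈ 44579.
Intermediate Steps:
C = 2 (C = 4 - 2 = 2)
T(y) = 8 + y (T(y) = y + 4*2 = y + 8 = 8 + y)
44580 + (13202/(-10760) + T(1/(-78 + 132))/4522) = 44580 + (13202/(-10760) + (8 + 1/(-78 + 132))/4522) = 44580 + (13202*(-1/10760) + (8 + 1/54)*(1/4522)) = 44580 + (-6601/5380 + (8 + 1/54)*(1/4522)) = 44580 + (-6601/5380 + (433/54)*(1/4522)) = 44580 + (-6601/5380 + 433/244188) = 44580 - 201194431/164216430 = 7320567254969/164216430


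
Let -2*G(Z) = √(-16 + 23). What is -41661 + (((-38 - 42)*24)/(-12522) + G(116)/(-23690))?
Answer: -86946187/2087 + √7/47380 ≈ -41661.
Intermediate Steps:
G(Z) = -√7/2 (G(Z) = -√(-16 + 23)/2 = -√7/2)
-41661 + (((-38 - 42)*24)/(-12522) + G(116)/(-23690)) = -41661 + (((-38 - 42)*24)/(-12522) - √7/2/(-23690)) = -41661 + (-80*24*(-1/12522) - √7/2*(-1/23690)) = -41661 + (-1920*(-1/12522) + √7/47380) = -41661 + (320/2087 + √7/47380) = -86946187/2087 + √7/47380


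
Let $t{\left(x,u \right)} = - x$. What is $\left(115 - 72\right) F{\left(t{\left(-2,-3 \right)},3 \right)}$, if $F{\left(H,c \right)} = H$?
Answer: $86$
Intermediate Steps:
$\left(115 - 72\right) F{\left(t{\left(-2,-3 \right)},3 \right)} = \left(115 - 72\right) \left(\left(-1\right) \left(-2\right)\right) = \left(115 - 72\right) 2 = 43 \cdot 2 = 86$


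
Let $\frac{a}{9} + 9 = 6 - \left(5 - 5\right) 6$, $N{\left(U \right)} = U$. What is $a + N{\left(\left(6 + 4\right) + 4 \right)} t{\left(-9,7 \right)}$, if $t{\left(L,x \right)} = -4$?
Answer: $-83$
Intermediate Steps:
$a = -27$ ($a = -81 + 9 \left(6 - \left(5 - 5\right) 6\right) = -81 + 9 \left(6 - 0 \cdot 6\right) = -81 + 9 \left(6 - 0\right) = -81 + 9 \left(6 + 0\right) = -81 + 9 \cdot 6 = -81 + 54 = -27$)
$a + N{\left(\left(6 + 4\right) + 4 \right)} t{\left(-9,7 \right)} = -27 + \left(\left(6 + 4\right) + 4\right) \left(-4\right) = -27 + \left(10 + 4\right) \left(-4\right) = -27 + 14 \left(-4\right) = -27 - 56 = -83$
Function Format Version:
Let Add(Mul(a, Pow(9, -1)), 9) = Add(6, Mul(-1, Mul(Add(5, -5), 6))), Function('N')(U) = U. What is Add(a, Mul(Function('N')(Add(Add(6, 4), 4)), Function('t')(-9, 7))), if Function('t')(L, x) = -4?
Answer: -83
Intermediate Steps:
a = -27 (a = Add(-81, Mul(9, Add(6, Mul(-1, Mul(Add(5, -5), 6))))) = Add(-81, Mul(9, Add(6, Mul(-1, Mul(0, 6))))) = Add(-81, Mul(9, Add(6, Mul(-1, 0)))) = Add(-81, Mul(9, Add(6, 0))) = Add(-81, Mul(9, 6)) = Add(-81, 54) = -27)
Add(a, Mul(Function('N')(Add(Add(6, 4), 4)), Function('t')(-9, 7))) = Add(-27, Mul(Add(Add(6, 4), 4), -4)) = Add(-27, Mul(Add(10, 4), -4)) = Add(-27, Mul(14, -4)) = Add(-27, -56) = -83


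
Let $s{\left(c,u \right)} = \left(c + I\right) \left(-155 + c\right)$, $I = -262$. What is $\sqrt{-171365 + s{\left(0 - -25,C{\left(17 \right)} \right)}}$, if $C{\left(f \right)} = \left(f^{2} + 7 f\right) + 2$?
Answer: $i \sqrt{140555} \approx 374.91 i$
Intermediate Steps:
$C{\left(f \right)} = 2 + f^{2} + 7 f$
$s{\left(c,u \right)} = \left(-262 + c\right) \left(-155 + c\right)$ ($s{\left(c,u \right)} = \left(c - 262\right) \left(-155 + c\right) = \left(-262 + c\right) \left(-155 + c\right)$)
$\sqrt{-171365 + s{\left(0 - -25,C{\left(17 \right)} \right)}} = \sqrt{-171365 + \left(40610 + \left(0 - -25\right)^{2} - 417 \left(0 - -25\right)\right)} = \sqrt{-171365 + \left(40610 + \left(0 + 25\right)^{2} - 417 \left(0 + 25\right)\right)} = \sqrt{-171365 + \left(40610 + 25^{2} - 10425\right)} = \sqrt{-171365 + \left(40610 + 625 - 10425\right)} = \sqrt{-171365 + 30810} = \sqrt{-140555} = i \sqrt{140555}$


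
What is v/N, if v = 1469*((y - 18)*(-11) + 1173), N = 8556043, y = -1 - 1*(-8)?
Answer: 1900886/8556043 ≈ 0.22217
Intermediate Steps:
y = 7 (y = -1 + 8 = 7)
v = 1900886 (v = 1469*((7 - 18)*(-11) + 1173) = 1469*(-11*(-11) + 1173) = 1469*(121 + 1173) = 1469*1294 = 1900886)
v/N = 1900886/8556043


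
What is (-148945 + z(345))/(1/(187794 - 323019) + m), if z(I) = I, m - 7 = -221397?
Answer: 20094435000/29937462751 ≈ 0.67121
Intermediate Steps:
m = -221390 (m = 7 - 221397 = -221390)
(-148945 + z(345))/(1/(187794 - 323019) + m) = (-148945 + 345)/(1/(187794 - 323019) - 221390) = -148600/(1/(-135225) - 221390) = -148600/(-1/135225 - 221390) = -148600/(-29937462751/135225) = -148600*(-135225/29937462751) = 20094435000/29937462751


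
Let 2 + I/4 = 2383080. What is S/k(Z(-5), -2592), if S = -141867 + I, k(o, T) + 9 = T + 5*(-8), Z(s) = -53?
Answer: -9390445/2641 ≈ -3555.6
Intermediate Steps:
I = 9532312 (I = -8 + 4*2383080 = -8 + 9532320 = 9532312)
k(o, T) = -49 + T (k(o, T) = -9 + (T + 5*(-8)) = -9 + (T - 40) = -9 + (-40 + T) = -49 + T)
S = 9390445 (S = -141867 + 9532312 = 9390445)
S/k(Z(-5), -2592) = 9390445/(-49 - 2592) = 9390445/(-2641) = 9390445*(-1/2641) = -9390445/2641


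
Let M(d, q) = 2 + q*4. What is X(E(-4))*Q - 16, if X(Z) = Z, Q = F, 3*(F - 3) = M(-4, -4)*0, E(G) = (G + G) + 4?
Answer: -28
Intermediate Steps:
M(d, q) = 2 + 4*q
E(G) = 4 + 2*G (E(G) = 2*G + 4 = 4 + 2*G)
F = 3 (F = 3 + ((2 + 4*(-4))*0)/3 = 3 + ((2 - 16)*0)/3 = 3 + (-14*0)/3 = 3 + (1/3)*0 = 3 + 0 = 3)
Q = 3
X(E(-4))*Q - 16 = (4 + 2*(-4))*3 - 16 = (4 - 8)*3 - 16 = -4*3 - 16 = -12 - 16 = -28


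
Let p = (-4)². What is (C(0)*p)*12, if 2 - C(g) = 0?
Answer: 384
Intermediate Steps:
C(g) = 2 (C(g) = 2 - 1*0 = 2 + 0 = 2)
p = 16
(C(0)*p)*12 = (2*16)*12 = 32*12 = 384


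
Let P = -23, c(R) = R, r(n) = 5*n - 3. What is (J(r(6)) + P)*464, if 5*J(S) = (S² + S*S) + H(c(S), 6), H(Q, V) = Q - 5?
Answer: 126672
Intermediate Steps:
r(n) = -3 + 5*n
H(Q, V) = -5 + Q
J(S) = -1 + S/5 + 2*S²/5 (J(S) = ((S² + S*S) + (-5 + S))/5 = ((S² + S²) + (-5 + S))/5 = (2*S² + (-5 + S))/5 = (-5 + S + 2*S²)/5 = -1 + S/5 + 2*S²/5)
(J(r(6)) + P)*464 = ((-1 + (-3 + 5*6)/5 + 2*(-3 + 5*6)²/5) - 23)*464 = ((-1 + (-3 + 30)/5 + 2*(-3 + 30)²/5) - 23)*464 = ((-1 + (⅕)*27 + (⅖)*27²) - 23)*464 = ((-1 + 27/5 + (⅖)*729) - 23)*464 = ((-1 + 27/5 + 1458/5) - 23)*464 = (296 - 23)*464 = 273*464 = 126672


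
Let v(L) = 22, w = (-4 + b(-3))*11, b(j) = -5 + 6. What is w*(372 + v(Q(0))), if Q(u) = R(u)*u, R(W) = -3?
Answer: -13002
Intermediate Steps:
b(j) = 1
w = -33 (w = (-4 + 1)*11 = -3*11 = -33)
Q(u) = -3*u
w*(372 + v(Q(0))) = -33*(372 + 22) = -33*394 = -13002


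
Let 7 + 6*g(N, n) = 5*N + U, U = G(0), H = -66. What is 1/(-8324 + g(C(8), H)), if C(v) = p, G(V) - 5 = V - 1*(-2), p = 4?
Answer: -3/24962 ≈ -0.00012018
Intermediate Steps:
G(V) = 7 + V (G(V) = 5 + (V - 1*(-2)) = 5 + (V + 2) = 5 + (2 + V) = 7 + V)
U = 7 (U = 7 + 0 = 7)
C(v) = 4
g(N, n) = 5*N/6 (g(N, n) = -7/6 + (5*N + 7)/6 = -7/6 + (7 + 5*N)/6 = -7/6 + (7/6 + 5*N/6) = 5*N/6)
1/(-8324 + g(C(8), H)) = 1/(-8324 + (5/6)*4) = 1/(-8324 + 10/3) = 1/(-24962/3) = -3/24962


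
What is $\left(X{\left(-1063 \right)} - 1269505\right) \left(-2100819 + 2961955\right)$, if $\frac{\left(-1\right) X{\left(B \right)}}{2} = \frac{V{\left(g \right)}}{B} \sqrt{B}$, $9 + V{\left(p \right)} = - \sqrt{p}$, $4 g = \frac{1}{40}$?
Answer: $-1093216457680 - \frac{215284 i \sqrt{1063} \left(360 + \sqrt{10}\right)}{5315} \approx -1.0932 \cdot 10^{12} - 4.796 \cdot 10^{5} i$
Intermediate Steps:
$g = \frac{1}{160}$ ($g = \frac{1}{4 \cdot 40} = \frac{1}{4} \cdot \frac{1}{40} = \frac{1}{160} \approx 0.00625$)
$V{\left(p \right)} = -9 - \sqrt{p}$
$X{\left(B \right)} = - \frac{2 \left(-9 - \frac{\sqrt{10}}{40}\right)}{\sqrt{B}}$ ($X{\left(B \right)} = - 2 \frac{-9 - \sqrt{\frac{1}{160}}}{B} \sqrt{B} = - 2 \frac{-9 - \frac{\sqrt{10}}{40}}{B} \sqrt{B} = - 2 \frac{-9 - \frac{\sqrt{10}}{40}}{\sqrt{B}} = - \frac{2 \left(-9 - \frac{\sqrt{10}}{40}\right)}{\sqrt{B}}$)
$\left(X{\left(-1063 \right)} - 1269505\right) \left(-2100819 + 2961955\right) = \left(\frac{360 + \sqrt{10}}{20 i \sqrt{1063}} - 1269505\right) \left(-2100819 + 2961955\right) = \left(\frac{- \frac{i \sqrt{1063}}{1063} \left(360 + \sqrt{10}\right)}{20} - 1269505\right) 861136 = \left(- \frac{i \sqrt{1063} \left(360 + \sqrt{10}\right)}{21260} - 1269505\right) 861136 = \left(-1269505 - \frac{i \sqrt{1063} \left(360 + \sqrt{10}\right)}{21260}\right) 861136 = -1093216457680 - \frac{215284 i \sqrt{1063} \left(360 + \sqrt{10}\right)}{5315}$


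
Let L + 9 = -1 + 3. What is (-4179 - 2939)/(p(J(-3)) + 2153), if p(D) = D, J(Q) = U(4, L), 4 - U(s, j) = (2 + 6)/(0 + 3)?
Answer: -21354/6463 ≈ -3.3040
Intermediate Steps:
L = -7 (L = -9 + (-1 + 3) = -9 + 2 = -7)
U(s, j) = 4/3 (U(s, j) = 4 - (2 + 6)/(0 + 3) = 4 - 8/3 = 4/3)
J(Q) = 4/3
(-4179 - 2939)/(p(J(-3)) + 2153) = (-4179 - 2939)/(4/3 + 2153) = -7118/6463/3 = -7118*3/6463 = -21354/6463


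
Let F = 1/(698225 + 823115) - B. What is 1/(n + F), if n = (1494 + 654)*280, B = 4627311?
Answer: -1521340/6124718587139 ≈ -2.4839e-7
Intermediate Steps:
F = -7039713316739/1521340 (F = 1/(698225 + 823115) - 1*4627311 = 1/1521340 - 4627311 = -7039713316739/1521340 ≈ -4.6273e+6)
n = 601440 (n = 2148*280 = 601440)
1/(n + F) = 1/(601440 - 7039713316739/1521340) = 1/(-6124718587139/1521340) = -1521340/6124718587139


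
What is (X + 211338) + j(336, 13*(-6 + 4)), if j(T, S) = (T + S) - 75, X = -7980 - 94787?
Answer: 108806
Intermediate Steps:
X = -102767
j(T, S) = -75 + S + T (j(T, S) = (S + T) - 75 = -75 + S + T)
(X + 211338) + j(336, 13*(-6 + 4)) = (-102767 + 211338) + (-75 + 13*(-6 + 4) + 336) = 108571 + (-75 + 13*(-2) + 336) = 108571 + (-75 - 26 + 336) = 108571 + 235 = 108806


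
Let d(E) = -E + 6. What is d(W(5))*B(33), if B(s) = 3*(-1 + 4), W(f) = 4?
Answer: 18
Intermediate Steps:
d(E) = 6 - E
B(s) = 9 (B(s) = 3*3 = 9)
d(W(5))*B(33) = (6 - 1*4)*9 = (6 - 4)*9 = 2*9 = 18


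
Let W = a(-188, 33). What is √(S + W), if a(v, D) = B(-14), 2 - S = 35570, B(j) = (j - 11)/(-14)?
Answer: I*√6970978/14 ≈ 188.59*I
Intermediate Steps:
B(j) = 11/14 - j/14 (B(j) = (-11 + j)*(-1/14) = 11/14 - j/14)
S = -35568 (S = 2 - 1*35570 = 2 - 35570 = -35568)
a(v, D) = 25/14 (a(v, D) = 11/14 - 1/14*(-14) = 11/14 + 1 = 25/14)
W = 25/14 ≈ 1.7857
√(S + W) = √(-35568 + 25/14) = √(-497927/14) = I*√6970978/14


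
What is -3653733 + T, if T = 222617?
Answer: -3431116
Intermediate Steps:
-3653733 + T = -3653733 + 222617 = -3431116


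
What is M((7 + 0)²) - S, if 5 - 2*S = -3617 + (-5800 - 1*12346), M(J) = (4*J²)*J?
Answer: 459712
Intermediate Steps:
M(J) = 4*J³
S = 10884 (S = 5/2 - (-3617 + (-5800 - 1*12346))/2 = 5/2 - (-3617 + (-5800 - 12346))/2 = 5/2 - (-3617 - 18146)/2 = 5/2 - ½*(-21763) = 5/2 + 21763/2 = 10884)
M((7 + 0)²) - S = 4*((7 + 0)²)³ - 1*10884 = 4*(7²)³ - 10884 = 4*49³ - 10884 = 4*117649 - 10884 = 470596 - 10884 = 459712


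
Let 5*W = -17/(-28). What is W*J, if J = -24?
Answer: -102/35 ≈ -2.9143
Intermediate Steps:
W = 17/140 (W = (-17/(-28))/5 = (-17*(-1/28))/5 = (⅕)*(17/28) = 17/140 ≈ 0.12143)
W*J = (17/140)*(-24) = -102/35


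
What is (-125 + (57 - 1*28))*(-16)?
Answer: 1536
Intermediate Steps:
(-125 + (57 - 1*28))*(-16) = (-125 + (57 - 28))*(-16) = (-125 + 29)*(-16) = -96*(-16) = 1536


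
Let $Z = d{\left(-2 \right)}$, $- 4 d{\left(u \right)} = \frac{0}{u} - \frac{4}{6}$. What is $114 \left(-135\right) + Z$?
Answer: $- \frac{92339}{6} \approx -15390.0$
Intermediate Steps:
$d{\left(u \right)} = \frac{1}{6}$ ($d{\left(u \right)} = - \frac{\frac{0}{u} - \frac{4}{6}}{4} = - \frac{0 - \frac{2}{3}}{4} = \left(- \frac{1}{4}\right) \left(- \frac{2}{3}\right) = \frac{1}{6}$)
$Z = \frac{1}{6} \approx 0.16667$
$114 \left(-135\right) + Z = 114 \left(-135\right) + \frac{1}{6} = -15390 + \frac{1}{6} = - \frac{92339}{6}$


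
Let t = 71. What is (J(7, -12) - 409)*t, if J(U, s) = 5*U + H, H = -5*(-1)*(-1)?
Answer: -26909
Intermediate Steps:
H = -5 (H = 5*(-1) = -5)
J(U, s) = -5 + 5*U (J(U, s) = 5*U - 5 = -5 + 5*U)
(J(7, -12) - 409)*t = ((-5 + 5*7) - 409)*71 = ((-5 + 35) - 409)*71 = (30 - 409)*71 = -379*71 = -26909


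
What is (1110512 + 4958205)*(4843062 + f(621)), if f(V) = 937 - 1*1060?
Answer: 29390426239263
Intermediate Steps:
f(V) = -123 (f(V) = 937 - 1060 = -123)
(1110512 + 4958205)*(4843062 + f(621)) = (1110512 + 4958205)*(4843062 - 123) = 6068717*4842939 = 29390426239263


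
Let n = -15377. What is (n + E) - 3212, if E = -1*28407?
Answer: -46996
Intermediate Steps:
E = -28407
(n + E) - 3212 = (-15377 - 28407) - 3212 = -43784 - 3212 = -46996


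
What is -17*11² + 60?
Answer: -1997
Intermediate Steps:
-17*11² + 60 = -17*121 + 60 = -2057 + 60 = -1997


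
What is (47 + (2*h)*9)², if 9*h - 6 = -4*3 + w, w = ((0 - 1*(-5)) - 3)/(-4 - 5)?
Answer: 96721/81 ≈ 1194.1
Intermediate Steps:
w = -2/9 (w = ((0 + 5) - 3)/(-9) = (5 - 3)*(-⅑) = 2*(-⅑) = -2/9 ≈ -0.22222)
h = -56/81 (h = ⅔ + (-4*3 - 2/9)/9 = ⅔ + (-12 - 2/9)/9 = ⅔ + (⅑)*(-110/9) = ⅔ - 110/81 = -56/81 ≈ -0.69136)
(47 + (2*h)*9)² = (47 + (2*(-56/81))*9)² = (47 - 112/81*9)² = (47 - 112/9)² = (311/9)² = 96721/81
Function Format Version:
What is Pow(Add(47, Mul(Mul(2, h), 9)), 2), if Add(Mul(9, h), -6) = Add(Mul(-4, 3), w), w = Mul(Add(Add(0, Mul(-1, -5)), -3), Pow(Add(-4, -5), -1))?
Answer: Rational(96721, 81) ≈ 1194.1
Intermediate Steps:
w = Rational(-2, 9) (w = Mul(Add(Add(0, 5), -3), Pow(-9, -1)) = Mul(Add(5, -3), Rational(-1, 9)) = Mul(2, Rational(-1, 9)) = Rational(-2, 9) ≈ -0.22222)
h = Rational(-56, 81) (h = Add(Rational(2, 3), Mul(Rational(1, 9), Add(Mul(-4, 3), Rational(-2, 9)))) = Add(Rational(2, 3), Mul(Rational(1, 9), Add(-12, Rational(-2, 9)))) = Add(Rational(2, 3), Mul(Rational(1, 9), Rational(-110, 9))) = Add(Rational(2, 3), Rational(-110, 81)) = Rational(-56, 81) ≈ -0.69136)
Pow(Add(47, Mul(Mul(2, h), 9)), 2) = Pow(Add(47, Mul(Mul(2, Rational(-56, 81)), 9)), 2) = Pow(Add(47, Mul(Rational(-112, 81), 9)), 2) = Pow(Add(47, Rational(-112, 9)), 2) = Pow(Rational(311, 9), 2) = Rational(96721, 81)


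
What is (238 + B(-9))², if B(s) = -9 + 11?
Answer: 57600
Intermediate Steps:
B(s) = 2
(238 + B(-9))² = (238 + 2)² = 240² = 57600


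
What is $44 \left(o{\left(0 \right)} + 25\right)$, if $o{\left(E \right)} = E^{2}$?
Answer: $1100$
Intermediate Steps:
$44 \left(o{\left(0 \right)} + 25\right) = 44 \left(0^{2} + 25\right) = 44 \left(0 + 25\right) = 44 \cdot 25 = 1100$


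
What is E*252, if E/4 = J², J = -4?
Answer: 16128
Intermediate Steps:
E = 64 (E = 4*(-4)² = 4*16 = 64)
E*252 = 64*252 = 16128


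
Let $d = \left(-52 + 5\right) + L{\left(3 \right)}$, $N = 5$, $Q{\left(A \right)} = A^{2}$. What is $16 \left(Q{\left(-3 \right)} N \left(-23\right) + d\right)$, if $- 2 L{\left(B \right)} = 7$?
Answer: $-17368$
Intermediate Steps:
$L{\left(B \right)} = - \frac{7}{2}$ ($L{\left(B \right)} = \left(- \frac{1}{2}\right) 7 = - \frac{7}{2}$)
$d = - \frac{101}{2}$ ($d = \left(-52 + 5\right) - \frac{7}{2} = -47 - \frac{7}{2} = - \frac{101}{2} \approx -50.5$)
$16 \left(Q{\left(-3 \right)} N \left(-23\right) + d\right) = 16 \left(\left(-3\right)^{2} \cdot 5 \left(-23\right) - \frac{101}{2}\right) = 16 \left(9 \cdot 5 \left(-23\right) - \frac{101}{2}\right) = 16 \left(45 \left(-23\right) - \frac{101}{2}\right) = 16 \left(-1035 - \frac{101}{2}\right) = 16 \left(- \frac{2171}{2}\right) = -17368$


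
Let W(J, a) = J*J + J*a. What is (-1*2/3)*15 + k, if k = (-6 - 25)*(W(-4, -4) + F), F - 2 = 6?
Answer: -1250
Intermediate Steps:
F = 8 (F = 2 + 6 = 8)
W(J, a) = J² + J*a
k = -1240 (k = (-6 - 25)*(-4*(-4 - 4) + 8) = -31*(-4*(-8) + 8) = -31*(32 + 8) = -31*40 = -1240)
(-1*2/3)*15 + k = (-1*2/3)*15 - 1240 = -2*⅓*15 - 1240 = -⅔*15 - 1240 = -10 - 1240 = -1250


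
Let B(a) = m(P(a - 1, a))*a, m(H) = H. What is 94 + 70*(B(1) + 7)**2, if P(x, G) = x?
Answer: 3524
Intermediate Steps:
B(a) = a*(-1 + a) (B(a) = (a - 1)*a = (-1 + a)*a = a*(-1 + a))
94 + 70*(B(1) + 7)**2 = 94 + 70*(1*(-1 + 1) + 7)**2 = 94 + 70*(1*0 + 7)**2 = 94 + 70*(0 + 7)**2 = 94 + 70*7**2 = 94 + 70*49 = 94 + 3430 = 3524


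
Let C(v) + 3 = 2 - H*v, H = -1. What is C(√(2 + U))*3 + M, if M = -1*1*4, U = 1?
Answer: -7 + 3*√3 ≈ -1.8038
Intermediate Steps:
M = -4 (M = -1*4 = -4)
C(v) = -1 + v (C(v) = -3 + (2 - (-v)) = -3 + (2 - (-1)*v) = -3 + (2 + v) = -1 + v)
C(√(2 + U))*3 + M = (-1 + √(2 + 1))*3 - 4 = (-1 + √3)*3 - 4 = (-3 + 3*√3) - 4 = -7 + 3*√3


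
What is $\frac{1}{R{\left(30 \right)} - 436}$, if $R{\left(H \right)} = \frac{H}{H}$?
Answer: $- \frac{1}{435} \approx -0.0022989$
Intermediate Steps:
$R{\left(H \right)} = 1$
$\frac{1}{R{\left(30 \right)} - 436} = \frac{1}{1 - 436} = \frac{1}{-435} = - \frac{1}{435}$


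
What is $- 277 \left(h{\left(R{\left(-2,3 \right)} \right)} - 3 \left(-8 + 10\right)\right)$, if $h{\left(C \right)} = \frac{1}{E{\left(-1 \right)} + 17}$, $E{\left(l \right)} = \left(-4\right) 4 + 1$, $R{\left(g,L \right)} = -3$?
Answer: $\frac{3047}{2} \approx 1523.5$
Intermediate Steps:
$E{\left(l \right)} = -15$ ($E{\left(l \right)} = -16 + 1 = -15$)
$h{\left(C \right)} = \frac{1}{2}$ ($h{\left(C \right)} = \frac{1}{-15 + 17} = \frac{1}{2}$)
$- 277 \left(h{\left(R{\left(-2,3 \right)} \right)} - 3 \left(-8 + 10\right)\right) = - 277 \left(\frac{1}{2} - 3 \left(-8 + 10\right)\right) = - 277 \left(\frac{1}{2} - 6\right) = \left(-277\right) \left(- \frac{11}{2}\right) = \frac{3047}{2}$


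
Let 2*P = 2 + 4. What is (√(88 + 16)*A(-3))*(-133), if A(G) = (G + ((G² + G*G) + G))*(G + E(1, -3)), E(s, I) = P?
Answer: 0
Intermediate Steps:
P = 3 (P = (2 + 4)/2 = (½)*6 = 3)
E(s, I) = 3
A(G) = (3 + G)*(2*G + 2*G²) (A(G) = (G + ((G² + G*G) + G))*(G + 3) = (G + ((G² + G²) + G))*(3 + G) = (G + (2*G² + G))*(3 + G) = (G + (G + 2*G²))*(3 + G) = (2*G + 2*G²)*(3 + G) = (3 + G)*(2*G + 2*G²))
(√(88 + 16)*A(-3))*(-133) = (√(88 + 16)*(2*(-3)*(3 + (-3)² + 4*(-3))))*(-133) = (√104*(2*(-3)*(3 + 9 - 12)))*(-133) = ((2*√26)*(2*(-3)*0))*(-133) = ((2*√26)*0)*(-133) = 0*(-133) = 0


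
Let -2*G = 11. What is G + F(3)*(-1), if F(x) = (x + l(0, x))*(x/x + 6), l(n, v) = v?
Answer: -95/2 ≈ -47.500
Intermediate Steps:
G = -11/2 (G = -1/2*11 = -11/2 ≈ -5.5000)
F(x) = 14*x (F(x) = (x + x)*(x/x + 6) = (2*x)*(1 + 6) = (2*x)*7 = 14*x)
G + F(3)*(-1) = -11/2 + (14*3)*(-1) = -11/2 + 42*(-1) = -11/2 - 42 = -95/2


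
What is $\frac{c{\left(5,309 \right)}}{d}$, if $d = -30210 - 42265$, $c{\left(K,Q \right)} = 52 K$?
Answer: $- \frac{4}{1115} \approx -0.0035874$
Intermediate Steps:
$d = -72475$
$\frac{c{\left(5,309 \right)}}{d} = \frac{52 \cdot 5}{-72475} = 260 \left(- \frac{1}{72475}\right) = - \frac{4}{1115}$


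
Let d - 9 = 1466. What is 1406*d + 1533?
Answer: 2075383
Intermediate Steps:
d = 1475 (d = 9 + 1466 = 1475)
1406*d + 1533 = 1406*1475 + 1533 = 2073850 + 1533 = 2075383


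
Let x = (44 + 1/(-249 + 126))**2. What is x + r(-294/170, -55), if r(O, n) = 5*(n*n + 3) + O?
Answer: 21955994422/1285965 ≈ 17074.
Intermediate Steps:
x = 29278921/15129 (x = (44 + 1/(-123))**2 = (44 - 1/123)**2 = (5411/123)**2 = 29278921/15129 ≈ 1935.3)
r(O, n) = 15 + O + 5*n**2 (r(O, n) = 5*(n**2 + 3) + O = 5*(3 + n**2) + O = (15 + 5*n**2) + O = 15 + O + 5*n**2)
x + r(-294/170, -55) = 29278921/15129 + (15 - 294/170 + 5*(-55)**2) = 29278921/15129 + (15 - 294*1/170 + 5*3025) = 29278921/15129 + (15 - 147/85 + 15125) = 29278921/15129 + 1286753/85 = 21955994422/1285965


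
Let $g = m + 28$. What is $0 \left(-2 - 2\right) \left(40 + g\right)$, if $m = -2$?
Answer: $0$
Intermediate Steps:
$g = 26$ ($g = -2 + 28 = 26$)
$0 \left(-2 - 2\right) \left(40 + g\right) = 0 \left(-2 - 2\right) \left(40 + 26\right) = 0 \left(-4\right) 66 = 0 \cdot 66 = 0$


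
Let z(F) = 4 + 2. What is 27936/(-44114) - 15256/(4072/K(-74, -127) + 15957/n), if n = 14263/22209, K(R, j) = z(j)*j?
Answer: -3714202621957656/2977544449615645 ≈ -1.2474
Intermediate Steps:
z(F) = 6
K(R, j) = 6*j
n = 14263/22209 (n = 14263*(1/22209) = 14263/22209 ≈ 0.64222)
27936/(-44114) - 15256/(4072/K(-74, -127) + 15957/n) = 27936/(-44114) - 15256/(4072/((6*(-127))) + 15957/(14263/22209)) = 27936*(-1/44114) - 15256/(4072/(-762) + 15957*(22209/14263)) = -13968/22057 - 15256/(4072*(-1/762) + 354389013/14263) = -13968/22057 - 15256/(-2036/381 + 354389013/14263) = -13968/22057 - 15256/134993174485/5434203 = -13968/22057 - 15256*5434203/134993174485 = -13968/22057 - 82904200968/134993174485 = -3714202621957656/2977544449615645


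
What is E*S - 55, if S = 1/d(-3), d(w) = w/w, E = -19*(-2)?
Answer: -17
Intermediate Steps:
E = 38
d(w) = 1
S = 1 (S = 1/1 = 1)
E*S - 55 = 38*1 - 55 = 38 - 55 = -17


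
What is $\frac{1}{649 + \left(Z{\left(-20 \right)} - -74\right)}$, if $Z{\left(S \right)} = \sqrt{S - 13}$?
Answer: $\frac{241}{174254} - \frac{i \sqrt{33}}{522762} \approx 0.001383 - 1.0989 \cdot 10^{-5} i$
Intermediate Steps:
$Z{\left(S \right)} = \sqrt{-13 + S}$
$\frac{1}{649 + \left(Z{\left(-20 \right)} - -74\right)} = \frac{1}{649 + \left(\sqrt{-13 - 20} - -74\right)} = \frac{1}{649 + \left(\sqrt{-33} + \left(-120 + 194\right)\right)} = \frac{1}{649 + \left(i \sqrt{33} + 74\right)} = \frac{1}{649 + \left(74 + i \sqrt{33}\right)} = \frac{1}{723 + i \sqrt{33}}$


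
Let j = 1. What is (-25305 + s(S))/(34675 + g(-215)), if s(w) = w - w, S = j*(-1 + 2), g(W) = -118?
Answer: -8435/11519 ≈ -0.73227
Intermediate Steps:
S = 1 (S = 1*(-1 + 2) = 1*1 = 1)
s(w) = 0
(-25305 + s(S))/(34675 + g(-215)) = (-25305 + 0)/(34675 - 118) = -25305/34557 = -25305*1/34557 = -8435/11519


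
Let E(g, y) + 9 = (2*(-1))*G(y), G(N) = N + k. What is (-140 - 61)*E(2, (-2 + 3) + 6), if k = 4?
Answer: 6231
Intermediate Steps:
G(N) = 4 + N (G(N) = N + 4 = 4 + N)
E(g, y) = -17 - 2*y (E(g, y) = -9 + (2*(-1))*(4 + y) = -9 - 2*(4 + y) = -9 + (-8 - 2*y) = -17 - 2*y)
(-140 - 61)*E(2, (-2 + 3) + 6) = (-140 - 61)*(-17 - 2*((-2 + 3) + 6)) = -201*(-17 - 2*(1 + 6)) = -201*(-17 - 2*7) = -201*(-17 - 14) = -201*(-31) = 6231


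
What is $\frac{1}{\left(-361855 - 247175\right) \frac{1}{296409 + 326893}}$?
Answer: $- \frac{311651}{304515} \approx -1.0234$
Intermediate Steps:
$\frac{1}{\left(-361855 - 247175\right) \frac{1}{296409 + 326893}} = \frac{1}{\left(-609030\right) \frac{1}{623302}} = \frac{1}{- \frac{304515}{311651}} = - \frac{311651}{304515}$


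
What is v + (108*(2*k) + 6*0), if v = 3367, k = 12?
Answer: 5959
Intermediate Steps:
v + (108*(2*k) + 6*0) = 3367 + (108*(2*12) + 6*0) = 3367 + (108*24 + 0) = 3367 + (2592 + 0) = 3367 + 2592 = 5959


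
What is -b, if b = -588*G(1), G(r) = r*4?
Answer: 2352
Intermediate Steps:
G(r) = 4*r
b = -2352 ≈ -2352.0
-b = -1*(-2352) = 2352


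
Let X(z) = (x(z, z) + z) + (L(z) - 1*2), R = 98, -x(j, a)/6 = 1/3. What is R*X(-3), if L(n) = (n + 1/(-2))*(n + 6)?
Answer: -1715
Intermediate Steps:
x(j, a) = -2 (x(j, a) = -6/3 = -6*1/3 = -2)
L(n) = (6 + n)*(-1/2 + n) (L(n) = (n - 1/2)*(6 + n) = (-1/2 + n)*(6 + n) = (6 + n)*(-1/2 + n))
X(z) = -7 + z**2 + 13*z/2 (X(z) = (-2 + z) + ((-3 + z**2 + 11*z/2) - 1*2) = (-2 + z) + ((-3 + z**2 + 11*z/2) - 2) = (-2 + z) + (-5 + z**2 + 11*z/2) = -7 + z**2 + 13*z/2)
R*X(-3) = 98*(-7 + (-3)**2 + (13/2)*(-3)) = 98*(-7 + 9 - 39/2) = 98*(-35/2) = -1715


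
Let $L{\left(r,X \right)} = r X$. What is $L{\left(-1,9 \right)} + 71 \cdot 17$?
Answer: $1198$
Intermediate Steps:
$L{\left(r,X \right)} = X r$
$L{\left(-1,9 \right)} + 71 \cdot 17 = 9 \left(-1\right) + 71 \cdot 17 = -9 + 1207 = 1198$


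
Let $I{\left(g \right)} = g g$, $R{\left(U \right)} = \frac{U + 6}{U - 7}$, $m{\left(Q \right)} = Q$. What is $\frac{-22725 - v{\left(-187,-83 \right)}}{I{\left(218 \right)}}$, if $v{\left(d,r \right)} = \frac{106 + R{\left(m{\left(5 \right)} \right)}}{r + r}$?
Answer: $- \frac{7544499}{15777968} \approx -0.47817$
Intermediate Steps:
$R{\left(U \right)} = \frac{6 + U}{-7 + U}$
$v{\left(d,r \right)} = \frac{201}{4 r}$ ($v{\left(d,r \right)} = \frac{106 + \frac{6 + 5}{-7 + 5}}{r + r} = \frac{106 + \frac{1}{-2} \cdot 11}{2 r} = \left(106 - \frac{11}{2}\right) \frac{1}{2 r} = \frac{201 \frac{1}{2 r}}{2} = \frac{201}{4 r}$)
$I{\left(g \right)} = g^{2}$
$\frac{-22725 - v{\left(-187,-83 \right)}}{I{\left(218 \right)}} = \frac{-22725 - \frac{201}{4 \left(-83\right)}}{218^{2}} = \frac{-22725 - \frac{201}{4} \left(- \frac{1}{83}\right)}{47524} = \left(-22725 - - \frac{201}{332}\right) \frac{1}{47524} = \left(-22725 + \frac{201}{332}\right) \frac{1}{47524} = \left(- \frac{7544499}{332}\right) \frac{1}{47524} = - \frac{7544499}{15777968}$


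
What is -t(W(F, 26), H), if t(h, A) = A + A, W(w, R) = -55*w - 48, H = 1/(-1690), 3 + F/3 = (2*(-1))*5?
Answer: 1/845 ≈ 0.0011834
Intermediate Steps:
F = -39 (F = -9 + 3*((2*(-1))*5) = -9 + 3*(-2*5) = -9 + 3*(-10) = -9 - 30 = -39)
H = -1/1690 ≈ -0.00059172
W(w, R) = -48 - 55*w
t(h, A) = 2*A
-t(W(F, 26), H) = -2*(-1)/1690 = -1*(-1/845) = 1/845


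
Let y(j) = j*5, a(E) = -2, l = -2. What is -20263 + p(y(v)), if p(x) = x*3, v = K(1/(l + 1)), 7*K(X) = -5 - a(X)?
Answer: -141886/7 ≈ -20269.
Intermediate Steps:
K(X) = -3/7 (K(X) = (-5 - 1*(-2))/7 = (-5 + 2)/7 = (⅐)*(-3) = -3/7)
v = -3/7 ≈ -0.42857
y(j) = 5*j
p(x) = 3*x
-20263 + p(y(v)) = -20263 + 3*(5*(-3/7)) = -20263 + 3*(-15/7) = -20263 - 45/7 = -141886/7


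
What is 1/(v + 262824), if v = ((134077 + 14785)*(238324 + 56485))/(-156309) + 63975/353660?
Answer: -11056048188/198337653709489 ≈ -5.5744e-5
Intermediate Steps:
v = -3104132462672401/11056048188 (v = (148862*294809)*(-1/156309) + 63975*(1/353660) = 43885857358*(-1/156309) + 12795/70732 = -43885857358/156309 + 12795/70732 = -3104132462672401/11056048188 ≈ -2.8076e+5)
1/(v + 262824) = 1/(-3104132462672401/11056048188 + 262824) = 1/(-198337653709489/11056048188) = -11056048188/198337653709489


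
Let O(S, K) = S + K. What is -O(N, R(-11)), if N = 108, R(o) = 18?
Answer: -126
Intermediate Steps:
O(S, K) = K + S
-O(N, R(-11)) = -(18 + 108) = -1*126 = -126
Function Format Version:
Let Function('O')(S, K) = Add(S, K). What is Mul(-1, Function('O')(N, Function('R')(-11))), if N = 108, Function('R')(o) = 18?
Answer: -126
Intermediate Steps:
Function('O')(S, K) = Add(K, S)
Mul(-1, Function('O')(N, Function('R')(-11))) = Mul(-1, Add(18, 108)) = Mul(-1, 126) = -126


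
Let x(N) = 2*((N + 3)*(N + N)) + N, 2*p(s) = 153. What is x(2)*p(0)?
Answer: 3213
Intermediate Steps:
p(s) = 153/2 (p(s) = (½)*153 = 153/2)
x(N) = N + 4*N*(3 + N) (x(N) = 2*((3 + N)*(2*N)) + N = 2*(2*N*(3 + N)) + N = 4*N*(3 + N) + N = N + 4*N*(3 + N))
x(2)*p(0) = (2*(13 + 4*2))*(153/2) = (2*(13 + 8))*(153/2) = (2*21)*(153/2) = 42*(153/2) = 3213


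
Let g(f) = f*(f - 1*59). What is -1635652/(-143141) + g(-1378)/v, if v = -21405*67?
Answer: 687433325598/68427839345 ≈ 10.046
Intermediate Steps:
g(f) = f*(-59 + f) (g(f) = f*(f - 59) = f*(-59 + f))
v = -1434135
-1635652/(-143141) + g(-1378)/v = -1635652/(-143141) - 1378*(-59 - 1378)/(-1434135) = -1635652*(-1/143141) - 1378*(-1437)*(-1/1434135) = 1635652/143141 + 1980186*(-1/1434135) = 1635652/143141 - 660062/478045 = 687433325598/68427839345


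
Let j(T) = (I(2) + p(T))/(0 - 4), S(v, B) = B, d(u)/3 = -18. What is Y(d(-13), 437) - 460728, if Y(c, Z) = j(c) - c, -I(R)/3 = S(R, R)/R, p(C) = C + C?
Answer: -1842585/4 ≈ -4.6065e+5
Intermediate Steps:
d(u) = -54 (d(u) = 3*(-18) = -54)
p(C) = 2*C
I(R) = -3 (I(R) = -3*R/R = -3*1 = -3)
j(T) = ¾ - T/2 (j(T) = (-3 + 2*T)/(0 - 4) = (-3 + 2*T)/(-4) = (-3 + 2*T)*(-¼) = ¾ - T/2)
Y(c, Z) = ¾ - 3*c/2 (Y(c, Z) = (¾ - c/2) - c = ¾ - 3*c/2)
Y(d(-13), 437) - 460728 = (¾ - 3/2*(-54)) - 460728 = (¾ + 81) - 460728 = 327/4 - 460728 = -1842585/4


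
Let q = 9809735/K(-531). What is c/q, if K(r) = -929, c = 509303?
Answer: -473142487/9809735 ≈ -48.232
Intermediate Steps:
q = -9809735/929 (q = 9809735/(-929) = 9809735*(-1/929) = -9809735/929 ≈ -10559.)
c/q = 509303/(-9809735/929) = 509303*(-929/9809735) = -473142487/9809735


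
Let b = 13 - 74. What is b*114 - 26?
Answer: -6980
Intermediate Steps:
b = -61
b*114 - 26 = -61*114 - 26 = -6954 - 26 = -6980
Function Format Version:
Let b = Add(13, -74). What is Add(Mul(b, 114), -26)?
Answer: -6980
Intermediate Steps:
b = -61
Add(Mul(b, 114), -26) = Add(Mul(-61, 114), -26) = Add(-6954, -26) = -6980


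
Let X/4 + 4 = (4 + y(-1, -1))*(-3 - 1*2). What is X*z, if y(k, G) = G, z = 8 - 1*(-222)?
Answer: -17480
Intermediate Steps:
z = 230 (z = 8 + 222 = 230)
X = -76 (X = -16 + 4*((4 - 1)*(-3 - 1*2)) = -16 + 4*(3*(-3 - 2)) = -16 + 4*(3*(-5)) = -16 + 4*(-15) = -16 - 60 = -76)
X*z = -76*230 = -17480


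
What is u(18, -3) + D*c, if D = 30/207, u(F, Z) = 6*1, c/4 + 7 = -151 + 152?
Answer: 58/23 ≈ 2.5217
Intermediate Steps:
c = -24 (c = -28 + 4*(-151 + 152) = -28 + 4*1 = -28 + 4 = -24)
u(F, Z) = 6
D = 10/69 (D = 30*(1/207) = 10/69 ≈ 0.14493)
u(18, -3) + D*c = 6 + (10/69)*(-24) = 6 - 80/23 = 58/23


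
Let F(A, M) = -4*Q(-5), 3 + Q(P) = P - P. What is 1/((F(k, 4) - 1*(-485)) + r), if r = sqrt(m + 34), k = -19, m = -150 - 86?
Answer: 497/247211 - I*sqrt(202)/247211 ≈ 0.0020104 - 5.7492e-5*I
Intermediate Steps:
m = -236
Q(P) = -3 (Q(P) = -3 + (P - P) = -3 + 0 = -3)
F(A, M) = 12 (F(A, M) = -4*(-3) = 12)
r = I*sqrt(202) (r = sqrt(-236 + 34) = sqrt(-202) = I*sqrt(202) ≈ 14.213*I)
1/((F(k, 4) - 1*(-485)) + r) = 1/((12 - 1*(-485)) + I*sqrt(202)) = 1/((12 + 485) + I*sqrt(202)) = 1/(497 + I*sqrt(202))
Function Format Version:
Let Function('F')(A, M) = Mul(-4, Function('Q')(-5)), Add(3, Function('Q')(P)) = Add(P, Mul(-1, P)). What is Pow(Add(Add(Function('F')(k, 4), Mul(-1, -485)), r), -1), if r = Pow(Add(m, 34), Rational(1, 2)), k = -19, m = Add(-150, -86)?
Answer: Add(Rational(497, 247211), Mul(Rational(-1, 247211), I, Pow(202, Rational(1, 2)))) ≈ Add(0.0020104, Mul(-5.7492e-5, I))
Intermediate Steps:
m = -236
Function('Q')(P) = -3 (Function('Q')(P) = Add(-3, Add(P, Mul(-1, P))) = Add(-3, 0) = -3)
Function('F')(A, M) = 12 (Function('F')(A, M) = Mul(-4, -3) = 12)
r = Mul(I, Pow(202, Rational(1, 2))) (r = Pow(Add(-236, 34), Rational(1, 2)) = Pow(-202, Rational(1, 2)) = Mul(I, Pow(202, Rational(1, 2))) ≈ Mul(14.213, I))
Pow(Add(Add(Function('F')(k, 4), Mul(-1, -485)), r), -1) = Pow(Add(Add(12, Mul(-1, -485)), Mul(I, Pow(202, Rational(1, 2)))), -1) = Pow(Add(Add(12, 485), Mul(I, Pow(202, Rational(1, 2)))), -1) = Pow(Add(497, Mul(I, Pow(202, Rational(1, 2)))), -1)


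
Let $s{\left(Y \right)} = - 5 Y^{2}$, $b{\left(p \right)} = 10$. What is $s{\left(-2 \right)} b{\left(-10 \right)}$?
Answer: $-200$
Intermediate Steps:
$s{\left(-2 \right)} b{\left(-10 \right)} = - 5 \left(-2\right)^{2} \cdot 10 = \left(-5\right) 4 \cdot 10 = \left(-20\right) 10 = -200$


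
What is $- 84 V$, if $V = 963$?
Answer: $-80892$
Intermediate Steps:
$- 84 V = \left(-84\right) 963 = -80892$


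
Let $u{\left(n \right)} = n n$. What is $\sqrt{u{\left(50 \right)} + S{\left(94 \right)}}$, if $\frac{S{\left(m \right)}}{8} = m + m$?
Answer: $2 \sqrt{1001} \approx 63.277$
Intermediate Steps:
$u{\left(n \right)} = n^{2}$
$S{\left(m \right)} = 16 m$ ($S{\left(m \right)} = 8 \left(m + m\right) = 8 \cdot 2 m = 16 m$)
$\sqrt{u{\left(50 \right)} + S{\left(94 \right)}} = \sqrt{50^{2} + 16 \cdot 94} = \sqrt{2500 + 1504} = \sqrt{4004} = 2 \sqrt{1001}$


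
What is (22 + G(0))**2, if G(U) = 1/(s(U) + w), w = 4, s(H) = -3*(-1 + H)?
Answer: 24025/49 ≈ 490.31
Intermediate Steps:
s(H) = 3 - 3*H
G(U) = 1/(7 - 3*U) (G(U) = 1/((3 - 3*U) + 4) = 1/(7 - 3*U))
(22 + G(0))**2 = (22 - 1/(-7 + 3*0))**2 = (22 - 1/(-7 + 0))**2 = (22 - 1/(-7))**2 = (22 - 1*(-1/7))**2 = (22 + 1/7)**2 = (155/7)**2 = 24025/49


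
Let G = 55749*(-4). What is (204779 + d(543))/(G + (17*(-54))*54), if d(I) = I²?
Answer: -124907/68142 ≈ -1.8330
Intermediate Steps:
G = -222996
(204779 + d(543))/(G + (17*(-54))*54) = (204779 + 543²)/(-222996 + (17*(-54))*54) = (204779 + 294849)/(-222996 - 918*54) = 499628/(-222996 - 49572) = 499628/(-272568) = 499628*(-1/272568) = -124907/68142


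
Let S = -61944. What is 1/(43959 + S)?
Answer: -1/17985 ≈ -5.5602e-5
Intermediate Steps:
1/(43959 + S) = 1/(43959 - 61944) = 1/(-17985) = -1/17985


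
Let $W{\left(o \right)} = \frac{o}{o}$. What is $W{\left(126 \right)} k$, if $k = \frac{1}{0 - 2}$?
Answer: $- \frac{1}{2} \approx -0.5$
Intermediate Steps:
$k = - \frac{1}{2}$ ($k = \frac{1}{-2} = - \frac{1}{2} \approx -0.5$)
$W{\left(o \right)} = 1$
$W{\left(126 \right)} k = 1 \left(- \frac{1}{2}\right) = - \frac{1}{2}$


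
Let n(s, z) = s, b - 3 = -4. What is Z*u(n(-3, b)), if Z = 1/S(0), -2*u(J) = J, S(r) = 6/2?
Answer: 1/2 ≈ 0.50000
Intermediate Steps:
b = -1 (b = 3 - 4 = -1)
S(r) = 3 (S(r) = 6*(1/2) = 3)
u(J) = -J/2
Z = 1/3 ≈ 0.33333
Z*u(n(-3, b)) = (-1/2*(-3))/3 = (1/3)*(3/2) = 1/2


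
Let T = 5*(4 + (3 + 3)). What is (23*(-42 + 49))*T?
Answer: 8050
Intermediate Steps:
T = 50 (T = 5*(4 + 6) = 5*10 = 50)
(23*(-42 + 49))*T = (23*(-42 + 49))*50 = (23*7)*50 = 161*50 = 8050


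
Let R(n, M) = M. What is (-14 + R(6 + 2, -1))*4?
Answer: -60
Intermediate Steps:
(-14 + R(6 + 2, -1))*4 = (-14 - 1)*4 = -15*4 = -60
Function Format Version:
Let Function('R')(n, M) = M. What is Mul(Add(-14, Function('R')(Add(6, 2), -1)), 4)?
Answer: -60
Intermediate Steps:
Mul(Add(-14, Function('R')(Add(6, 2), -1)), 4) = Mul(Add(-14, -1), 4) = Mul(-15, 4) = -60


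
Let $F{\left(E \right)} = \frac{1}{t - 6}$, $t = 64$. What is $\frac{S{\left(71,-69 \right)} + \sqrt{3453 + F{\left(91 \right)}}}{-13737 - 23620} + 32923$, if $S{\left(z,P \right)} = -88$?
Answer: $\frac{1229904599}{37357} - \frac{5 \sqrt{464638}}{2166706} \approx 32923.0$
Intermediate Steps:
$F{\left(E \right)} = \frac{1}{58}$ ($F{\left(E \right)} = \frac{1}{64 - 6} = \frac{1}{58}$)
$\frac{S{\left(71,-69 \right)} + \sqrt{3453 + F{\left(91 \right)}}}{-13737 - 23620} + 32923 = \frac{-88 + \sqrt{3453 + \frac{1}{58}}}{-13737 - 23620} + 32923 = \frac{-88 + \sqrt{\frac{200275}{58}}}{-37357} + 32923 = \left(-88 + \frac{5 \sqrt{464638}}{58}\right) \left(- \frac{1}{37357}\right) + 32923 = \left(\frac{88}{37357} - \frac{5 \sqrt{464638}}{2166706}\right) + 32923 = \frac{1229904599}{37357} - \frac{5 \sqrt{464638}}{2166706}$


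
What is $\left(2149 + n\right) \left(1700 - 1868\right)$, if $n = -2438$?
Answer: $48552$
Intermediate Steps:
$\left(2149 + n\right) \left(1700 - 1868\right) = \left(2149 - 2438\right) \left(1700 - 1868\right) = \left(-289\right) \left(-168\right) = 48552$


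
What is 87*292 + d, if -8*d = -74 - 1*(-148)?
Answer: 101579/4 ≈ 25395.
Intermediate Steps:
d = -37/4 (d = -(-74 - 1*(-148))/8 = -(-74 + 148)/8 = -⅛*74 = -37/4 ≈ -9.2500)
87*292 + d = 87*292 - 37/4 = 25404 - 37/4 = 101579/4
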